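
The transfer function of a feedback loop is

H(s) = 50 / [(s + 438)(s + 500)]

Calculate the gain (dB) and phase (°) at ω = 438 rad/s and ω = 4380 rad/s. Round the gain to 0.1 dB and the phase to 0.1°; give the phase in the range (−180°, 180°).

ω = 438: -78.3 dB, -86.2°; ω = 4380: -111.8 dB, -167.8°

At s = jω = j438:
pole (s+438): 438 + j438 → |·| = √(438²+438²) = √383688 ≈ 619.43, ∠ = arctan(438/438) ≈ 45.00°
pole (s+500): 500 + j438 → |·| = √(500²+438²) = √441844 ≈ 664.71, ∠ = arctan(438/500) ≈ 41.22°
|H| = 50 / 4.1174e+05 ≈ 0.00012144
Gain = 20 log₁₀(0.00012144) ≈ -78.31 dB
∠H = 0.00° − 86.22° = -86.22°

At s = jω = j4380:
pole (s+438): 438 + j4380 → |·| = √(438²+4380²) = √19376244 ≈ 4401.8, ∠ = arctan(4380/438) ≈ 84.29°
pole (s+500): 500 + j4380 → |·| = √(500²+4380²) = √19434400 ≈ 4408.4, ∠ = arctan(4380/500) ≈ 83.49°
|H| = 50 / 1.9405e+07 ≈ 2.5767e-06
Gain = 20 log₁₀(2.5767e-06) ≈ -111.78 dB
∠H = 0.00° − 167.78° = -167.78°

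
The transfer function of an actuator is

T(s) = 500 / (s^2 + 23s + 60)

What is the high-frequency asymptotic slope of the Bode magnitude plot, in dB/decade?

-40 dB/decade

Each pole contributes −20 dB/decade at high frequency; each zero contributes +20 dB/decade.
Net: 0 zero(s) − 2 pole(s) → -40 dB/decade.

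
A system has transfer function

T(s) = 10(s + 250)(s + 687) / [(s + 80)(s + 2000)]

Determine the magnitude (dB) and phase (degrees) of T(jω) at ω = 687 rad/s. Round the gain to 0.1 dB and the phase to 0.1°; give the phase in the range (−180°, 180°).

13.7 dB, 12.7°

At s = jω = j687:
zero (s+250): 250 + j687 → |·| = √(250²+687²) = √534469 ≈ 731.07, ∠ = arctan(687/250) ≈ 70.00°
zero (s+687): 687 + j687 → |·| = √(687²+687²) = √943938 ≈ 971.56, ∠ = arctan(687/687) ≈ 45.00°
pole (s+80): 80 + j687 → |·| = √(80²+687²) = √478369 ≈ 691.64, ∠ = arctan(687/80) ≈ 83.36°
pole (s+2000): 2000 + j687 → |·| = √(2000²+687²) = √4471969 ≈ 2114.7, ∠ = arctan(687/2000) ≈ 18.96°
|T| = 10 · 7.1028e+05 / 1.4626e+06 ≈ 4.8563
Gain = 20 log₁₀(4.8563) ≈ 13.73 dB
∠T = 115.00° − 102.32° = 12.68°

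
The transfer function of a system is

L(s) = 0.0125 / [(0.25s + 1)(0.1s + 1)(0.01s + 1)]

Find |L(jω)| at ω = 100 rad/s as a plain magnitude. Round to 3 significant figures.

3.52e-05

At ω = 100 rad/s:
pole (1 + j100·0.25) = 1 + j25 → |·| ≈ 25.02, ∠ ≈ 87.71°
pole (1 + j100·0.1) = 1 + j10 → |·| ≈ 10.05, ∠ ≈ 84.29°
pole (1 + j100·0.01) = 1 + j1 → |·| ≈ 1.4142, ∠ ≈ 45.00°
|L| = 0.0125 · 1 / (25.02 · 10.05 · 1.4142) ≈ 3.5152e-05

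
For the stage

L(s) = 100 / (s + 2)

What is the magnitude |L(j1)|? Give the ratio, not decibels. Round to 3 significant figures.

44.7

Substitute s = j1:
Numerator: 100 = 100 + j0
Denominator: (j1) + 2 = 2 + j1
|N| = √(100² + 0²) ≈ 100, ∠N ≈ 0.00°
|D| = √(2² + 1²) ≈ 2.2361, ∠D ≈ 26.57°
|L| = 100 / 2.2361 ≈ 44.721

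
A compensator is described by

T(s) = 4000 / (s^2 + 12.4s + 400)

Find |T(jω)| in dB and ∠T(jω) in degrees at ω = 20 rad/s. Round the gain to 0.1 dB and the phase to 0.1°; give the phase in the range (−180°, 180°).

At s = jω = j20:
quadratic: (j20)² + 12.4·j20 + 400 = 0 + j248 → |·| ≈ 248, ∠ ≈ 90.00°
|T| = 4000 / 248 ≈ 16.129
Gain = 20 log₁₀(16.129) ≈ 24.15 dB
∠T = 0.00° − 90.00° = -90.00°

24.2 dB, -90.0°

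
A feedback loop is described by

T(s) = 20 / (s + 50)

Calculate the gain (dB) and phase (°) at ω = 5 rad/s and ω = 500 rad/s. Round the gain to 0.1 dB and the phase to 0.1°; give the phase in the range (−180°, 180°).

At s = jω = j5:
pole (s+50): 50 + j5 → |·| = √(50²+5²) = √2525 ≈ 50.249, ∠ = arctan(5/50) ≈ 5.71°
|T| = 20 / 50.249 ≈ 0.39802
Gain = 20 log₁₀(0.39802) ≈ -8.00 dB
∠T = 0.00° − 5.71° = -5.71°

At s = jω = j500:
pole (s+50): 50 + j500 → |·| = √(50²+500²) = √252500 ≈ 502.49, ∠ = arctan(500/50) ≈ 84.29°
|T| = 20 / 502.49 ≈ 0.039802
Gain = 20 log₁₀(0.039802) ≈ -28.00 dB
∠T = 0.00° − 84.29° = -84.29°

ω = 5: -8.0 dB, -5.7°; ω = 500: -28.0 dB, -84.3°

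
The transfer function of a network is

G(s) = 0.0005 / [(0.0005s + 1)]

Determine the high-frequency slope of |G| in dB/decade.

Each pole contributes −20 dB/decade at high frequency; each zero contributes +20 dB/decade.
Net: 0 zero(s) − 1 pole(s) → -20 dB/decade.

-20 dB/decade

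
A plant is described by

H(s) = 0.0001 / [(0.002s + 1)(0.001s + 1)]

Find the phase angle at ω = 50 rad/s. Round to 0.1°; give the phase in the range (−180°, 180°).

-8.6°

At ω = 50 rad/s:
pole (1 + j50·0.002) = 1 + j0.1 → |·| ≈ 1.005, ∠ ≈ 5.71°
pole (1 + j50·0.001) = 1 + j0.05 → |·| ≈ 1.0012, ∠ ≈ 2.86°
∠H = (0°) − (5.71° + 2.86°) = -8.57°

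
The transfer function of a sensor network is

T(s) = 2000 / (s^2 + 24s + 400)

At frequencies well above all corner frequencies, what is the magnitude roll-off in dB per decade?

Each pole contributes −20 dB/decade at high frequency; each zero contributes +20 dB/decade.
Net: 0 zero(s) − 2 pole(s) → -40 dB/decade.

-40 dB/decade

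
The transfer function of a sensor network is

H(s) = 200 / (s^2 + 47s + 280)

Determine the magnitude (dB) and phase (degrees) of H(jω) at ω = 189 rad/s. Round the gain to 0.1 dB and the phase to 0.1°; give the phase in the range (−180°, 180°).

Substitute s = j189:
Numerator: 200 = 200 + j0
Denominator: (j189)^2 + 47(j189) + 280 = -35441 + j8883
|N| = √(200² + 0²) ≈ 200, ∠N ≈ 0.00°
|D| = √(35441² + 8883²) ≈ 36537, ∠D ≈ 165.93°
|H| = 200 / 36537 ≈ 0.0054739
Gain = 20 log₁₀(0.0054739) ≈ -45.23 dB
∠H = 0.00° − 165.93° = -165.93°

-45.2 dB, -165.9°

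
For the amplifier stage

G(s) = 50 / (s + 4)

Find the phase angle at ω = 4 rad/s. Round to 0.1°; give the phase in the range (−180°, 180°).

Substitute s = j4:
Numerator: 50 = 50 + j0
Denominator: (j4) + 4 = 4 + j4
|N| = √(50² + 0²) ≈ 50, ∠N ≈ 0.00°
|D| = √(4² + 4²) ≈ 5.6569, ∠D ≈ 45.00°
∠G = 0.00° − 45.00° = -45.00°

-45.0°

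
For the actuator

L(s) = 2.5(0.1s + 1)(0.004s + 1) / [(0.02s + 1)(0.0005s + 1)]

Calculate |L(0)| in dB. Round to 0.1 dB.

L(0) = 2.5 · 1 / 1 = 2.5
20 log₁₀(2.5) ≈ 7.96 dB

8.0 dB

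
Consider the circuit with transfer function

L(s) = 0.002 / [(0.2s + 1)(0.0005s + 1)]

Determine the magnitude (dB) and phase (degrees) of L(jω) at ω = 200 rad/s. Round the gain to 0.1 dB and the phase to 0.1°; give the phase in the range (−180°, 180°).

-86.1 dB, -94.3°

At ω = 200 rad/s:
pole (1 + j200·0.2) = 1 + j40 → |·| ≈ 40.012, ∠ ≈ 88.57°
pole (1 + j200·0.0005) = 1 + j0.1 → |·| ≈ 1.005, ∠ ≈ 5.71°
|L| = 0.002 · 1 / (40.012 · 1.005) ≈ 4.9736e-05
Gain = 20 log₁₀(4.9736e-05) ≈ -86.07 dB
∠L = (0°) − (88.57° + 5.71°) = -94.28°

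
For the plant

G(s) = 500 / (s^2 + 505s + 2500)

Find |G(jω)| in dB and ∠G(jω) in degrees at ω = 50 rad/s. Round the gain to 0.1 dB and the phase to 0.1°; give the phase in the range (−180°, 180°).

Substitute s = j50:
Numerator: 500 = 500 + j0
Denominator: (j50)^2 + 505(j50) + 2500 = 0 + j25250
|N| = √(500² + 0²) ≈ 500, ∠N ≈ 0.00°
|D| = √(0² + 25250²) ≈ 25250, ∠D ≈ 90.00°
|G| = 500 / 25250 ≈ 0.019802
Gain = 20 log₁₀(0.019802) ≈ -34.07 dB
∠G = 0.00° − 90.00° = -90.00°

-34.1 dB, -90.0°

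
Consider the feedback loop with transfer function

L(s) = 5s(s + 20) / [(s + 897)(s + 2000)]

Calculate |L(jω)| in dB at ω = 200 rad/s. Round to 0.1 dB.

-19.3 dB

At s = jω = j200:
zero (s+20): 20 + j200 → |·| = √(20²+200²) = √40400 ≈ 201, ∠ = arctan(200/20) ≈ 84.29°
zero at origin: s = j200 → |·| = 200, ∠ = 90.00°
pole (s+897): 897 + j200 → |·| = √(897²+200²) = √844609 ≈ 919.03, ∠ = arctan(200/897) ≈ 12.57°
pole (s+2000): 2000 + j200 → |·| = √(2000²+200²) = √4040000 ≈ 2010, ∠ = arctan(200/2000) ≈ 5.71°
|L| = 5 · 40200 / 1.8473e+06 ≈ 0.10881
Gain = 20 log₁₀(0.10881) ≈ -19.27 dB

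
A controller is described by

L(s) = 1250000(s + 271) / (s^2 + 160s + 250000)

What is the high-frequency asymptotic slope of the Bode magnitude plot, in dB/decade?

-20 dB/decade

Each pole contributes −20 dB/decade at high frequency; each zero contributes +20 dB/decade.
Net: 1 zero(s) − 2 pole(s) → -20 dB/decade.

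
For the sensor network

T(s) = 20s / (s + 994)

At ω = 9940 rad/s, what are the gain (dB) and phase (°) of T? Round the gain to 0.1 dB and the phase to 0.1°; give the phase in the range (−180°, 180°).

26.0 dB, 5.7°

At s = jω = j9940:
zero at origin: s = j9940 → |·| = 9940, ∠ = 90.00°
pole (s+994): 994 + j9940 → |·| = √(994²+9940²) = √99791636 ≈ 9989.6, ∠ = arctan(9940/994) ≈ 84.29°
|T| = 20 · 9940 / 9989.6 ≈ 19.901
Gain = 20 log₁₀(19.901) ≈ 25.98 dB
∠T = 90.00° − 84.29° = 5.71°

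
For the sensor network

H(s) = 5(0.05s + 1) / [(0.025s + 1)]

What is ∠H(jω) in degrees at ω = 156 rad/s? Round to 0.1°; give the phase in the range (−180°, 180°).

At ω = 156 rad/s:
zero (1 + j156·0.05) = 1 + j7.8 → |·| ≈ 7.8638, ∠ ≈ 82.69°
pole (1 + j156·0.025) = 1 + j3.9 → |·| ≈ 4.0262, ∠ ≈ 75.62°
∠H = (82.69°) − (75.62°) = 7.07°

7.1°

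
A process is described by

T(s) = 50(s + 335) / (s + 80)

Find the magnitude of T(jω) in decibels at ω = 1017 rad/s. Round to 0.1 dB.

At s = jω = j1017:
zero (s+335): 335 + j1017 → |·| = √(335²+1017²) = √1146514 ≈ 1070.8, ∠ = arctan(1017/335) ≈ 71.77°
pole (s+80): 80 + j1017 → |·| = √(80²+1017²) = √1040689 ≈ 1020.1, ∠ = arctan(1017/80) ≈ 85.50°
|T| = 50 · 1070.8 / 1020.1 ≈ 52.485
Gain = 20 log₁₀(52.485) ≈ 34.40 dB

34.4 dB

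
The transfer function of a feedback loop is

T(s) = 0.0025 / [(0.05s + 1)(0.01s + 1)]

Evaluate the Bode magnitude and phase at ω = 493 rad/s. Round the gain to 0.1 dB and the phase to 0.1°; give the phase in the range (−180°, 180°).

-93.9 dB, -166.2°

At ω = 493 rad/s:
pole (1 + j493·0.05) = 1 + j24.65 → |·| ≈ 24.67, ∠ ≈ 87.68°
pole (1 + j493·0.01) = 1 + j4.93 → |·| ≈ 5.0304, ∠ ≈ 78.53°
|T| = 0.0025 · 1 / (24.67 · 5.0304) ≈ 2.0145e-05
Gain = 20 log₁₀(2.0145e-05) ≈ -93.92 dB
∠T = (0°) − (87.68° + 78.53°) = -166.21°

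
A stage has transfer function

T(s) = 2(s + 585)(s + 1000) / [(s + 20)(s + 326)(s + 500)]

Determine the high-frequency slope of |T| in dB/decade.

Each pole contributes −20 dB/decade at high frequency; each zero contributes +20 dB/decade.
Net: 2 zero(s) − 3 pole(s) → -20 dB/decade.

-20 dB/decade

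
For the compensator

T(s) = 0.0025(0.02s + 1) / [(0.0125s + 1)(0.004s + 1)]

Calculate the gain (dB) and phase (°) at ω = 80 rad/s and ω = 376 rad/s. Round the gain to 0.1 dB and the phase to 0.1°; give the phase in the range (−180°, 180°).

ω = 80: -50.0 dB, -4.8°; ω = 376: -53.2 dB, -51.9°

At ω = 80 rad/s:
zero (1 + j80·0.02) = 1 + j1.6 → |·| ≈ 1.8868, ∠ ≈ 57.99°
pole (1 + j80·0.0125) = 1 + j1 → |·| ≈ 1.4142, ∠ ≈ 45.00°
pole (1 + j80·0.004) = 1 + j0.32 → |·| ≈ 1.05, ∠ ≈ 17.74°
|T| = 0.0025 · 1.8868 / (1.4142 · 1.05) ≈ 0.0031766
Gain = 20 log₁₀(0.0031766) ≈ -49.96 dB
∠T = (57.99°) − (45.00° + 17.74°) = -4.75°

At ω = 376 rad/s:
zero (1 + j376·0.02) = 1 + j7.52 → |·| ≈ 7.5862, ∠ ≈ 82.43°
pole (1 + j376·0.0125) = 1 + j4.7 → |·| ≈ 4.8052, ∠ ≈ 77.99°
pole (1 + j376·0.004) = 1 + j1.504 → |·| ≈ 1.8061, ∠ ≈ 56.38°
|T| = 0.0025 · 7.5862 / (4.8052 · 1.8061) ≈ 0.0021853
Gain = 20 log₁₀(0.0021853) ≈ -53.21 dB
∠T = (82.43°) − (77.99° + 56.38°) = -51.94°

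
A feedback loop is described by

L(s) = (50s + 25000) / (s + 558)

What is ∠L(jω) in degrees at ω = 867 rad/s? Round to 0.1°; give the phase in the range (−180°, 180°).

2.8°

Substitute s = j867:
Numerator: 50(j867) + 25000 = 25000 + j43350
Denominator: (j867) + 558 = 558 + j867
|N| = √(25000² + 43350²) ≈ 50042, ∠N ≈ 60.03°
|D| = √(558² + 867²) ≈ 1031, ∠D ≈ 57.23°
∠L = 60.03° − 57.23° = 2.80°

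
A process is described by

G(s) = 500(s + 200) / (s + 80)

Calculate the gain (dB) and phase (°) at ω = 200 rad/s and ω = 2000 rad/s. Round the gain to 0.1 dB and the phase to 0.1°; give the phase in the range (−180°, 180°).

At s = jω = j200:
zero (s+200): 200 + j200 → |·| = √(200²+200²) = √80000 ≈ 282.84, ∠ = arctan(200/200) ≈ 45.00°
pole (s+80): 80 + j200 → |·| = √(80²+200²) = √46400 ≈ 215.41, ∠ = arctan(200/80) ≈ 68.20°
|G| = 500 · 282.84 / 215.41 ≈ 656.52
Gain = 20 log₁₀(656.52) ≈ 56.34 dB
∠G = 45.00° − 68.20° = -23.20°

At s = jω = j2000:
zero (s+200): 200 + j2000 → |·| = √(200²+2000²) = √4040000 ≈ 2010, ∠ = arctan(2000/200) ≈ 84.29°
pole (s+80): 80 + j2000 → |·| = √(80²+2000²) = √4006400 ≈ 2001.6, ∠ = arctan(2000/80) ≈ 87.71°
|G| = 500 · 2010 / 2001.6 ≈ 502.1
Gain = 20 log₁₀(502.1) ≈ 54.02 dB
∠G = 84.29° − 87.71° = -3.42°

ω = 200: 56.3 dB, -23.2°; ω = 2000: 54.0 dB, -3.4°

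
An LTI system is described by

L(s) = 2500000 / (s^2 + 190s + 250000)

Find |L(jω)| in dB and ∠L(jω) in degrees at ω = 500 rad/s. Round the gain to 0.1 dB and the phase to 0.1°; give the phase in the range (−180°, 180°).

28.4 dB, -90.0°

At s = jω = j500:
quadratic: (j500)² + 190·j500 + 250000 = 0 + j95000 → |·| ≈ 95000, ∠ ≈ 90.00°
|L| = 2500000 / 95000 ≈ 26.316
Gain = 20 log₁₀(26.316) ≈ 28.40 dB
∠L = 0.00° − 90.00° = -90.00°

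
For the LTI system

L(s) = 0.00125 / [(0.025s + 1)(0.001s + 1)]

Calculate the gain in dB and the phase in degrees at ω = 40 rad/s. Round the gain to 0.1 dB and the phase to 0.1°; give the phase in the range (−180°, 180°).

-61.1 dB, -47.3°

At ω = 40 rad/s:
pole (1 + j40·0.025) = 1 + j1 → |·| ≈ 1.4142, ∠ ≈ 45.00°
pole (1 + j40·0.001) = 1 + j0.04 → |·| ≈ 1.0008, ∠ ≈ 2.29°
|L| = 0.00125 · 1 / (1.4142 · 1.0008) ≈ 0.00088319
Gain = 20 log₁₀(0.00088319) ≈ -61.08 dB
∠L = (0°) − (45.00° + 2.29°) = -47.29°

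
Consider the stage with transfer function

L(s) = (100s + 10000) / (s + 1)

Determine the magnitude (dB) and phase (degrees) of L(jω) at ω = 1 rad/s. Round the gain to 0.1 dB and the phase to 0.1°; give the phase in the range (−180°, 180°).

Substitute s = j1:
Numerator: 100(j1) + 10000 = 10000 + j100
Denominator: (j1) + 1 = 1 + j1
|N| = √(10000² + 100²) ≈ 10000, ∠N ≈ 0.57°
|D| = √(1² + 1²) ≈ 1.4142, ∠D ≈ 45.00°
|L| = 10000 / 1.4142 ≈ 7071.1
Gain = 20 log₁₀(7071.1) ≈ 76.99 dB
∠L = 0.57° − 45.00° = -44.43°

77.0 dB, -44.4°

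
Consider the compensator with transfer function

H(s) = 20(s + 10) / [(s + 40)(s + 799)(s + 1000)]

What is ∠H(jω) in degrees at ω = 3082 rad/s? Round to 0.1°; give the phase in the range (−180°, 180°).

At s = jω = j3082:
zero (s+10): 10 + j3082 → |·| = √(10²+3082²) = √9498824 ≈ 3082, ∠ = arctan(3082/10) ≈ 89.81°
pole (s+40): 40 + j3082 → |·| = √(40²+3082²) = √9500324 ≈ 3082.3, ∠ = arctan(3082/40) ≈ 89.26°
pole (s+799): 799 + j3082 → |·| = √(799²+3082²) = √10137125 ≈ 3183.9, ∠ = arctan(3082/799) ≈ 75.47°
pole (s+1000): 1000 + j3082 → |·| = √(1000²+3082²) = √10498724 ≈ 3240.2, ∠ = arctan(3082/1000) ≈ 72.02°
∠H = 89.81° − 236.75° = -146.94°

-146.9°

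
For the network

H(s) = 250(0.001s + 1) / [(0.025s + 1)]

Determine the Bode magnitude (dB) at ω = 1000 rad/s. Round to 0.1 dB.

At ω = 1000 rad/s:
zero (1 + j1000·0.001) = 1 + j1 → |·| ≈ 1.4142, ∠ ≈ 45.00°
pole (1 + j1000·0.025) = 1 + j25 → |·| ≈ 25.02, ∠ ≈ 87.71°
|H| = 250 · 1.4142 / (25.02) ≈ 14.131
Gain = 20 log₁₀(14.131) ≈ 23.00 dB

23.0 dB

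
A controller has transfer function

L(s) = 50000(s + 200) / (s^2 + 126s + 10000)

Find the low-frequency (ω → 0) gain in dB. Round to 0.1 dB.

60.0 dB

L(0) = 50000·200 / 10000 = 1000
20 log₁₀(1000) ≈ 60.00 dB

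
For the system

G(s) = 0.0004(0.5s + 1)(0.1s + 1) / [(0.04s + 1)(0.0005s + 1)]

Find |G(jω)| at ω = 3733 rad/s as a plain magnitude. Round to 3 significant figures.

0.881

At ω = 3733 rad/s:
zero (1 + j3733·0.5) = 1 + j1866.5 → |·| ≈ 1866.5, ∠ ≈ 89.97°
zero (1 + j3733·0.1) = 1 + j373.3 → |·| ≈ 373.3, ∠ ≈ 89.85°
pole (1 + j3733·0.04) = 1 + j149.32 → |·| ≈ 149.32, ∠ ≈ 89.62°
pole (1 + j3733·0.0005) = 1 + j1.8665 → |·| ≈ 2.1175, ∠ ≈ 61.82°
|G| = 0.0004 · 1866.5 · 373.3 / (149.32 · 2.1175) ≈ 0.88146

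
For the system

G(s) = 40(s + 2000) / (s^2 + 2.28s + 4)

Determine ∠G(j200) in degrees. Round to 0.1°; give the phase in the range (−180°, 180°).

At s = jω = j200:
zero (s+2000): 2000 + j200 → |·| = √(2000²+200²) = √4040000 ≈ 2010, ∠ = arctan(200/2000) ≈ 5.71°
quadratic: (j200)² + 2.28·j200 + 4 = -39996 + j456 → |·| ≈ 39999, ∠ ≈ 179.35°
∠G = 5.71° − 179.35° = -173.64°

-173.6°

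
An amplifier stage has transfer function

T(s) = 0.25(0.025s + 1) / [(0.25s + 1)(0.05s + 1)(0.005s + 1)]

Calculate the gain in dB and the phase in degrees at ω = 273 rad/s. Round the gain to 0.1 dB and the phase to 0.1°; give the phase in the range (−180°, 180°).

-59.2 dB, -147.1°

At ω = 273 rad/s:
zero (1 + j273·0.025) = 1 + j6.825 → |·| ≈ 6.8979, ∠ ≈ 81.66°
pole (1 + j273·0.25) = 1 + j68.25 → |·| ≈ 68.257, ∠ ≈ 89.16°
pole (1 + j273·0.05) = 1 + j13.65 → |·| ≈ 13.687, ∠ ≈ 85.81°
pole (1 + j273·0.005) = 1 + j1.365 → |·| ≈ 1.6921, ∠ ≈ 53.77°
|T| = 0.25 · 6.8979 / (68.257 · 13.687 · 1.6921) ≈ 0.0010909
Gain = 20 log₁₀(0.0010909) ≈ -59.24 dB
∠T = (81.66°) − (89.16° + 85.81° + 53.77°) = -147.08°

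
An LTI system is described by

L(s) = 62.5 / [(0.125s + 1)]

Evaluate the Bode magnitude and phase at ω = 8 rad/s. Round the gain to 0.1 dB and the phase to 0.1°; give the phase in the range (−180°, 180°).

32.9 dB, -45.0°

At ω = 8 rad/s:
pole (1 + j8·0.125) = 1 + j1 → |·| ≈ 1.4142, ∠ ≈ 45.00°
|L| = 62.5 · 1 / (1.4142) ≈ 44.195
Gain = 20 log₁₀(44.195) ≈ 32.91 dB
∠L = (0°) − (45.00°) = -45.00°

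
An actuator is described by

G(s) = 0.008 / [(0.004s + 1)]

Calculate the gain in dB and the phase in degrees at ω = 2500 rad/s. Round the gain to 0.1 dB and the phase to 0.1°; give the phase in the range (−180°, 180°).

-62.0 dB, -84.3°

At ω = 2500 rad/s:
pole (1 + j2500·0.004) = 1 + j10 → |·| ≈ 10.05, ∠ ≈ 84.29°
|G| = 0.008 · 1 / (10.05) ≈ 0.00079602
Gain = 20 log₁₀(0.00079602) ≈ -61.98 dB
∠G = (0°) − (84.29°) = -84.29°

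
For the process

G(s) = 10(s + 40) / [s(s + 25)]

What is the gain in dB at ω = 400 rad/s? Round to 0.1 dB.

At s = jω = j400:
zero (s+40): 40 + j400 → |·| = √(40²+400²) = √161600 ≈ 402, ∠ = arctan(400/40) ≈ 84.29°
pole (s+25): 25 + j400 → |·| = √(25²+400²) = √160625 ≈ 400.78, ∠ = arctan(400/25) ≈ 86.42°
pole at origin: |s| = 400, ∠ = 90.00° (in denominator)
|G| = 10 · 402 / 1.6031e+05 ≈ 0.025076
Gain = 20 log₁₀(0.025076) ≈ -32.01 dB

-32.0 dB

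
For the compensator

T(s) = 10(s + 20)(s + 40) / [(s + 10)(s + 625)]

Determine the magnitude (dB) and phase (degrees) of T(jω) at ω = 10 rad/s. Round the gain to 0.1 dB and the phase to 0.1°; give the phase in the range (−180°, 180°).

At s = jω = j10:
zero (s+20): 20 + j10 → |·| = √(20²+10²) = √500 ≈ 22.361, ∠ = arctan(10/20) ≈ 26.57°
zero (s+40): 40 + j10 → |·| = √(40²+10²) = √1700 ≈ 41.231, ∠ = arctan(10/40) ≈ 14.04°
pole (s+10): 10 + j10 → |·| = √(10²+10²) = √200 ≈ 14.142, ∠ = arctan(10/10) ≈ 45.00°
pole (s+625): 625 + j10 → |·| = √(625²+10²) = √390725 ≈ 625.08, ∠ = arctan(10/625) ≈ 0.92°
|T| = 10 · 921.97 / 8839.9 ≈ 1.043
Gain = 20 log₁₀(1.043) ≈ 0.37 dB
∠T = 40.61° − 45.92° = -5.31°

0.4 dB, -5.3°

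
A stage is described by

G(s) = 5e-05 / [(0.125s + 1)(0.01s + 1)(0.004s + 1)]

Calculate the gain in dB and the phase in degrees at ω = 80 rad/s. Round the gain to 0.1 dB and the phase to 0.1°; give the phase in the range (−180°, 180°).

At ω = 80 rad/s:
pole (1 + j80·0.125) = 1 + j10 → |·| ≈ 10.05, ∠ ≈ 84.29°
pole (1 + j80·0.01) = 1 + j0.8 → |·| ≈ 1.2806, ∠ ≈ 38.66°
pole (1 + j80·0.004) = 1 + j0.32 → |·| ≈ 1.05, ∠ ≈ 17.74°
|G| = 5e-05 · 1 / (10.05 · 1.2806 · 1.05) ≈ 3.7e-06
Gain = 20 log₁₀(3.7e-06) ≈ -108.64 dB
∠G = (0°) − (84.29° + 38.66° + 17.74°) = -140.69°

-108.6 dB, -140.7°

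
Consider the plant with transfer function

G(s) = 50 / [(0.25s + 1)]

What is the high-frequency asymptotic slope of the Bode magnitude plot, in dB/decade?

Each pole contributes −20 dB/decade at high frequency; each zero contributes +20 dB/decade.
Net: 0 zero(s) − 1 pole(s) → -20 dB/decade.

-20 dB/decade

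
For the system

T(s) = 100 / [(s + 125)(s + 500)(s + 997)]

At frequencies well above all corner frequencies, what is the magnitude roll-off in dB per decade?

-60 dB/decade

Each pole contributes −20 dB/decade at high frequency; each zero contributes +20 dB/decade.
Net: 0 zero(s) − 3 pole(s) → -60 dB/decade.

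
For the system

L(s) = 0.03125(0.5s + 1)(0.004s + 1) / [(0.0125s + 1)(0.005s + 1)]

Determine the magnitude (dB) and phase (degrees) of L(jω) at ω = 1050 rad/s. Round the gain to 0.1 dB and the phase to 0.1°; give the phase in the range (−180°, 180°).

At ω = 1050 rad/s:
zero (1 + j1050·0.5) = 1 + j525 → |·| ≈ 525, ∠ ≈ 89.89°
zero (1 + j1050·0.004) = 1 + j4.2 → |·| ≈ 4.3174, ∠ ≈ 76.61°
pole (1 + j1050·0.0125) = 1 + j13.125 → |·| ≈ 13.163, ∠ ≈ 85.64°
pole (1 + j1050·0.005) = 1 + j5.25 → |·| ≈ 5.3444, ∠ ≈ 79.22°
|L| = 0.03125 · 525 · 4.3174 / (13.163 · 5.3444) ≈ 1.0069
Gain = 20 log₁₀(1.0069) ≈ 0.06 dB
∠L = (89.89° + 76.61°) − (85.64° + 79.22°) = 1.64°

0.1 dB, 1.6°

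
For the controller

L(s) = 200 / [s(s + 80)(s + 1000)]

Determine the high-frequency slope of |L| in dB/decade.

Each pole contributes −20 dB/decade at high frequency; each zero contributes +20 dB/decade.
Net: 0 zero(s) − 3 pole(s) → -60 dB/decade.

-60 dB/decade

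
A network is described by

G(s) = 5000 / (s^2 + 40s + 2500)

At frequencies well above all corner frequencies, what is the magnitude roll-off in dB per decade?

-40 dB/decade

Each pole contributes −20 dB/decade at high frequency; each zero contributes +20 dB/decade.
Net: 0 zero(s) − 2 pole(s) → -40 dB/decade.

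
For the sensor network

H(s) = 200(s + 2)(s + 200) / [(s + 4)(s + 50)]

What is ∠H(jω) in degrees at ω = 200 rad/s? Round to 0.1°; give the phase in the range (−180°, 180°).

At s = jω = j200:
zero (s+2): 2 + j200 → |·| = √(2²+200²) = √40004 ≈ 200.01, ∠ = arctan(200/2) ≈ 89.43°
zero (s+200): 200 + j200 → |·| = √(200²+200²) = √80000 ≈ 282.84, ∠ = arctan(200/200) ≈ 45.00°
pole (s+4): 4 + j200 → |·| = √(4²+200²) = √40016 ≈ 200.04, ∠ = arctan(200/4) ≈ 88.85°
pole (s+50): 50 + j200 → |·| = √(50²+200²) = √42500 ≈ 206.16, ∠ = arctan(200/50) ≈ 75.96°
∠H = 134.43° − 164.81° = -30.38°

-30.4°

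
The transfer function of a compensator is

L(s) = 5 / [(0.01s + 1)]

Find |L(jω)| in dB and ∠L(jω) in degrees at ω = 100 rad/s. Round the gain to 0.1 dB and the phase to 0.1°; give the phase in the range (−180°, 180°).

11.0 dB, -45.0°

At ω = 100 rad/s:
pole (1 + j100·0.01) = 1 + j1 → |·| ≈ 1.4142, ∠ ≈ 45.00°
|L| = 5 · 1 / (1.4142) ≈ 3.5356
Gain = 20 log₁₀(3.5356) ≈ 10.97 dB
∠L = (0°) − (45.00°) = -45.00°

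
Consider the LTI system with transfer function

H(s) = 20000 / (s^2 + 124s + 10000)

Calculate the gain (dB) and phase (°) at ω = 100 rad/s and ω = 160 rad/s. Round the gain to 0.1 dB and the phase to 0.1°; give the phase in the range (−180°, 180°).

At s = jω = j100:
quadratic: (j100)² + 124·j100 + 10000 = 0 + j12400 → |·| ≈ 12400, ∠ ≈ 90.00°
|H| = 20000 / 12400 ≈ 1.6129
Gain = 20 log₁₀(1.6129) ≈ 4.15 dB
∠H = 0.00° − 90.00° = -90.00°

At s = jω = j160:
quadratic: (j160)² + 124·j160 + 10000 = -15600 + j19840 → |·| ≈ 25239, ∠ ≈ 128.18°
|H| = 20000 / 25239 ≈ 0.79242
Gain = 20 log₁₀(0.79242) ≈ -2.02 dB
∠H = 0.00° − 128.18° = -128.18°

ω = 100: 4.2 dB, -90.0°; ω = 160: -2.0 dB, -128.2°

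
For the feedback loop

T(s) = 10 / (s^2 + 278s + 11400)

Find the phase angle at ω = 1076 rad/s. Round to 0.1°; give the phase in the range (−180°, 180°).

Substitute s = j1076:
Numerator: 10 = 10 + j0
Denominator: (j1076)^2 + 278(j1076) + 11400 = -1146376 + j299128
|N| = √(10² + 0²) ≈ 10, ∠N ≈ 0.00°
|D| = √(1146376² + 299128²) ≈ 1.1848e+06, ∠D ≈ 165.38°
∠T = 0.00° − 165.38° = -165.38°

-165.4°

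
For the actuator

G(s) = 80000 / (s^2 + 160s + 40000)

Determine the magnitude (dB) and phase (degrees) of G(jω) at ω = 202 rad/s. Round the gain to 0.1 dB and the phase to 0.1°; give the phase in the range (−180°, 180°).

7.9 dB, -91.4°

At s = jω = j202:
quadratic: (j202)² + 160·j202 + 40000 = -804 + j32320 → |·| ≈ 32330, ∠ ≈ 91.43°
|G| = 80000 / 32330 ≈ 2.4745
Gain = 20 log₁₀(2.4745) ≈ 7.87 dB
∠G = 0.00° − 91.43° = -91.43°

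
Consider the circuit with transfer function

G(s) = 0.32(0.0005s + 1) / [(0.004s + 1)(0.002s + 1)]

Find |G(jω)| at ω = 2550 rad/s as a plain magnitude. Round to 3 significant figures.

At ω = 2550 rad/s:
zero (1 + j2550·0.0005) = 1 + j1.275 → |·| ≈ 1.6204, ∠ ≈ 51.89°
pole (1 + j2550·0.004) = 1 + j10.2 → |·| ≈ 10.249, ∠ ≈ 84.40°
pole (1 + j2550·0.002) = 1 + j5.1 → |·| ≈ 5.1971, ∠ ≈ 78.91°
|G| = 0.32 · 1.6204 / (10.249 · 5.1971) ≈ 0.0097349

0.00973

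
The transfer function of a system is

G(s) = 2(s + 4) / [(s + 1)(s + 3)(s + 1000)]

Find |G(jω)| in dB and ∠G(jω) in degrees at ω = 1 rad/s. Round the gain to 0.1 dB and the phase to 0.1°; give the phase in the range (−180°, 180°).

At s = jω = j1:
zero (s+4): 4 + j1 → |·| = √(4²+1²) = √17 ≈ 4.1231, ∠ = arctan(1/4) ≈ 14.04°
pole (s+1): 1 + j1 → |·| = √(1²+1²) = √2 ≈ 1.4142, ∠ = arctan(1/1) ≈ 45.00°
pole (s+3): 3 + j1 → |·| = √(3²+1²) = √10 ≈ 3.1623, ∠ = arctan(1/3) ≈ 18.43°
pole (s+1000): 1000 + j1 → |·| = √(1000²+1²) = √1000001 ≈ 1000, ∠ = arctan(1/1000) ≈ 0.06°
|G| = 2 · 4.1231 / 4472.1 ≈ 0.0018439
Gain = 20 log₁₀(0.0018439) ≈ -54.69 dB
∠G = 14.04° − 63.49° = -49.45°

-54.7 dB, -49.5°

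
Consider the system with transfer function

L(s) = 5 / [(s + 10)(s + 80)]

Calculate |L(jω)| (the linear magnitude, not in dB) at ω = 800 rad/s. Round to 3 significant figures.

7.77e-06

At s = jω = j800:
pole (s+10): 10 + j800 → |·| = √(10²+800²) = √640100 ≈ 800.06, ∠ = arctan(800/10) ≈ 89.28°
pole (s+80): 80 + j800 → |·| = √(80²+800²) = √646400 ≈ 803.99, ∠ = arctan(800/80) ≈ 84.29°
|L| = 5 / 6.4324e+05 ≈ 7.7731e-06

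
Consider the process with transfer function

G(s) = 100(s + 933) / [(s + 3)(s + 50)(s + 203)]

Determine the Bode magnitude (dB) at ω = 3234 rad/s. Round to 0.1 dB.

-100.1 dB

At s = jω = j3234:
zero (s+933): 933 + j3234 → |·| = √(933²+3234²) = √11329245 ≈ 3365.9, ∠ = arctan(3234/933) ≈ 73.91°
pole (s+3): 3 + j3234 → |·| = √(3²+3234²) = √10458765 ≈ 3234, ∠ = arctan(3234/3) ≈ 89.95°
pole (s+50): 50 + j3234 → |·| = √(50²+3234²) = √10461256 ≈ 3234.4, ∠ = arctan(3234/50) ≈ 89.11°
pole (s+203): 203 + j3234 → |·| = √(203²+3234²) = √10499965 ≈ 3240.4, ∠ = arctan(3234/203) ≈ 86.41°
|G| = 100 · 3365.9 / 3.3895e+10 ≈ 9.9304e-06
Gain = 20 log₁₀(9.9304e-06) ≈ -100.06 dB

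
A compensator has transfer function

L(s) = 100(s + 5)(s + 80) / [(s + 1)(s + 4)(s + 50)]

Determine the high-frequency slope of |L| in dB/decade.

Each pole contributes −20 dB/decade at high frequency; each zero contributes +20 dB/decade.
Net: 2 zero(s) − 3 pole(s) → -20 dB/decade.

-20 dB/decade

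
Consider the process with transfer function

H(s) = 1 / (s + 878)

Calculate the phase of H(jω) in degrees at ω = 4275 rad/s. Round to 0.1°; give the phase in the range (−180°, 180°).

-78.4°

Substitute s = j4275:
Numerator: 1 = 1 + j0
Denominator: (j4275) + 878 = 878 + j4275
|N| = √(1² + 0²) ≈ 1, ∠N ≈ 0.00°
|D| = √(878² + 4275²) ≈ 4364.2, ∠D ≈ 78.39°
∠H = 0.00° − 78.39° = -78.39°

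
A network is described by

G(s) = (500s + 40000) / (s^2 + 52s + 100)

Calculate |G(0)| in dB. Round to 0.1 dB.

52.0 dB

G(0) = 40000 / 100 = 400
20 log₁₀(400) ≈ 52.04 dB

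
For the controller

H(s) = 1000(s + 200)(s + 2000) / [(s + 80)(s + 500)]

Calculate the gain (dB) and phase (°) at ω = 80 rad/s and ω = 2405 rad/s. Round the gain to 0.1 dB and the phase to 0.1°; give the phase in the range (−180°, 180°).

ω = 80: 77.5 dB, -30.0°; ω = 2405: 62.1 dB, -30.9°

At s = jω = j80:
zero (s+200): 200 + j80 → |·| = √(200²+80²) = √46400 ≈ 215.41, ∠ = arctan(80/200) ≈ 21.80°
zero (s+2000): 2000 + j80 → |·| = √(2000²+80²) = √4006400 ≈ 2001.6, ∠ = arctan(80/2000) ≈ 2.29°
pole (s+80): 80 + j80 → |·| = √(80²+80²) = √12800 ≈ 113.14, ∠ = arctan(80/80) ≈ 45.00°
pole (s+500): 500 + j80 → |·| = √(500²+80²) = √256400 ≈ 506.36, ∠ = arctan(80/500) ≈ 9.09°
|H| = 1000 · 4.3116e+05 / 57290 ≈ 7525.9
Gain = 20 log₁₀(7525.9) ≈ 77.53 dB
∠H = 24.09° − 54.09° = -30.00°

At s = jω = j2405:
zero (s+200): 200 + j2405 → |·| = √(200²+2405²) = √5824025 ≈ 2413.3, ∠ = arctan(2405/200) ≈ 85.25°
zero (s+2000): 2000 + j2405 → |·| = √(2000²+2405²) = √9784025 ≈ 3127.9, ∠ = arctan(2405/2000) ≈ 50.25°
pole (s+80): 80 + j2405 → |·| = √(80²+2405²) = √5790425 ≈ 2406.3, ∠ = arctan(2405/80) ≈ 88.09°
pole (s+500): 500 + j2405 → |·| = √(500²+2405²) = √6034025 ≈ 2456.4, ∠ = arctan(2405/500) ≈ 78.26°
|H| = 1000 · 7.5486e+06 / 5.9108e+06 ≈ 1277.1
Gain = 20 log₁₀(1277.1) ≈ 62.12 dB
∠H = 135.50° − 166.35° = -30.85°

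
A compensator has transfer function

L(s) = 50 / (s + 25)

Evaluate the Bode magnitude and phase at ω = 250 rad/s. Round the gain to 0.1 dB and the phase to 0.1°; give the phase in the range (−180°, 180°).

At s = jω = j250:
pole (s+25): 25 + j250 → |·| = √(25²+250²) = √63125 ≈ 251.25, ∠ = arctan(250/25) ≈ 84.29°
|L| = 50 / 251.25 ≈ 0.199
Gain = 20 log₁₀(0.199) ≈ -14.02 dB
∠L = 0.00° − 84.29° = -84.29°

-14.0 dB, -84.3°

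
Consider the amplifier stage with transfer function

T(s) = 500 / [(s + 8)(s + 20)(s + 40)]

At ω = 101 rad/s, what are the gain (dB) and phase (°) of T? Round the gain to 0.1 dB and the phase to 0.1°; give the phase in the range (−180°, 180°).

-67.1 dB, 127.3°

At s = jω = j101:
pole (s+8): 8 + j101 → |·| = √(8²+101²) = √10265 ≈ 101.32, ∠ = arctan(101/8) ≈ 85.47°
pole (s+20): 20 + j101 → |·| = √(20²+101²) = √10601 ≈ 102.96, ∠ = arctan(101/20) ≈ 78.80°
pole (s+40): 40 + j101 → |·| = √(40²+101²) = √11801 ≈ 108.63, ∠ = arctan(101/40) ≈ 68.39°
|T| = 500 / 1.1332e+06 ≈ 0.00044123
Gain = 20 log₁₀(0.00044123) ≈ -67.11 dB
∠T = 0.00° − 232.66° = -232.66° ≡ 127.34° (principal value)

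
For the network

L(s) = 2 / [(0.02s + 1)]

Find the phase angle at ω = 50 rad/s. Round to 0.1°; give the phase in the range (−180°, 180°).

At ω = 50 rad/s:
pole (1 + j50·0.02) = 1 + j1 → |·| ≈ 1.4142, ∠ ≈ 45.00°
∠L = (0°) − (45.00°) = -45.00°

-45.0°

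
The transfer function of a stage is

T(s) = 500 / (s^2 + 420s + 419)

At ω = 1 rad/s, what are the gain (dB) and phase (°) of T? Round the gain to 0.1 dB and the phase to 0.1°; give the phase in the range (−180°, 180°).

-1.5 dB, -45.1°

Substitute s = j1:
Numerator: 500 = 500 + j0
Denominator: (j1)^2 + 420(j1) + 419 = 418 + j420
|N| = √(500² + 0²) ≈ 500, ∠N ≈ 0.00°
|D| = √(418² + 420²) ≈ 592.56, ∠D ≈ 45.14°
|T| = 500 / 592.56 ≈ 0.8438
Gain = 20 log₁₀(0.8438) ≈ -1.48 dB
∠T = 0.00° − 45.14° = -45.14°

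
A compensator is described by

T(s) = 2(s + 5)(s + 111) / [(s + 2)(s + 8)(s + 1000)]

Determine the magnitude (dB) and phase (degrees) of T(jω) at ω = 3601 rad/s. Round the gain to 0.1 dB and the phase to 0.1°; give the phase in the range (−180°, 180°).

At s = jω = j3601:
zero (s+5): 5 + j3601 → |·| = √(5²+3601²) = √12967226 ≈ 3601, ∠ = arctan(3601/5) ≈ 89.92°
zero (s+111): 111 + j3601 → |·| = √(111²+3601²) = √12979522 ≈ 3602.7, ∠ = arctan(3601/111) ≈ 88.23°
pole (s+2): 2 + j3601 → |·| = √(2²+3601²) = √12967205 ≈ 3601, ∠ = arctan(3601/2) ≈ 89.97°
pole (s+8): 8 + j3601 → |·| = √(8²+3601²) = √12967265 ≈ 3601, ∠ = arctan(3601/8) ≈ 89.87°
pole (s+1000): 1000 + j3601 → |·| = √(1000²+3601²) = √13967201 ≈ 3737.3, ∠ = arctan(3601/1000) ≈ 74.48°
|T| = 2 · 1.2973e+07 / 4.8462e+10 ≈ 0.00053539
Gain = 20 log₁₀(0.00053539) ≈ -65.43 dB
∠T = 178.15° − 254.32° = -76.17°

-65.4 dB, -76.2°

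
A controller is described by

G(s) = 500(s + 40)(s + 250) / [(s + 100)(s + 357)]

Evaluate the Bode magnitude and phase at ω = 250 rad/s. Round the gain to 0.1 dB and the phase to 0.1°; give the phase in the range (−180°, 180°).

At s = jω = j250:
zero (s+40): 40 + j250 → |·| = √(40²+250²) = √64100 ≈ 253.18, ∠ = arctan(250/40) ≈ 80.91°
zero (s+250): 250 + j250 → |·| = √(250²+250²) = √125000 ≈ 353.55, ∠ = arctan(250/250) ≈ 45.00°
pole (s+100): 100 + j250 → |·| = √(100²+250²) = √72500 ≈ 269.26, ∠ = arctan(250/100) ≈ 68.20°
pole (s+357): 357 + j250 → |·| = √(357²+250²) = √189949 ≈ 435.83, ∠ = arctan(250/357) ≈ 35.00°
|G| = 500 · 89512 / 1.1735e+05 ≈ 381.39
Gain = 20 log₁₀(381.39) ≈ 51.63 dB
∠G = 125.91° − 103.20° = 22.71°

51.6 dB, 22.7°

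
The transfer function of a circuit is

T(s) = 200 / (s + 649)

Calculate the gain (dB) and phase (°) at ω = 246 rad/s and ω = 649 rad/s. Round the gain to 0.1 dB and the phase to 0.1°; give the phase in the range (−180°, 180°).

At s = jω = j246:
pole (s+649): 649 + j246 → |·| = √(649²+246²) = √481717 ≈ 694.06, ∠ = arctan(246/649) ≈ 20.76°
|T| = 200 / 694.06 ≈ 0.28816
Gain = 20 log₁₀(0.28816) ≈ -10.81 dB
∠T = 0.00° − 20.76° = -20.76°

At s = jω = j649:
pole (s+649): 649 + j649 → |·| = √(649²+649²) = √842402 ≈ 917.82, ∠ = arctan(649/649) ≈ 45.00°
|T| = 200 / 917.82 ≈ 0.21791
Gain = 20 log₁₀(0.21791) ≈ -13.23 dB
∠T = 0.00° − 45.00° = -45.00°

ω = 246: -10.8 dB, -20.8°; ω = 649: -13.2 dB, -45.0°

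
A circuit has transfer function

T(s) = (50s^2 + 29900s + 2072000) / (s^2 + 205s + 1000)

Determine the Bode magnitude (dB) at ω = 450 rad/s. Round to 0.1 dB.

37.0 dB

Substitute s = j450:
Numerator: 50(j450)^2 + 29900(j450) + 2072000 = -8053000 + j13455000
Denominator: (j450)^2 + 205(j450) + 1000 = -201500 + j92250
|N| = √(8053000² + 13455000²) ≈ 1.5681e+07, ∠N ≈ 120.90°
|D| = √(201500² + 92250²) ≈ 2.2161e+05, ∠D ≈ 155.40°
|T| = 1.5681e+07 / 2.2161e+05 ≈ 70.759
Gain = 20 log₁₀(70.759) ≈ 37.00 dB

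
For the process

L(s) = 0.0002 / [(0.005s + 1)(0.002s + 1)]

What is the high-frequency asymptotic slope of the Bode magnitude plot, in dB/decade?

Each pole contributes −20 dB/decade at high frequency; each zero contributes +20 dB/decade.
Net: 0 zero(s) − 2 pole(s) → -40 dB/decade.

-40 dB/decade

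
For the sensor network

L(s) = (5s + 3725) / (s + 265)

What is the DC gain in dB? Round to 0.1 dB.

23.0 dB

L(0) = 3725 / 265 ≈ 14.057
20 log₁₀(14.057) ≈ 22.96 dB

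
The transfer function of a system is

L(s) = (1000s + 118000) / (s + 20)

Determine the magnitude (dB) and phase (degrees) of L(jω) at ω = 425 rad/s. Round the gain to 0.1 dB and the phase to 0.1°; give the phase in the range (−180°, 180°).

Substitute s = j425:
Numerator: 1000(j425) + 118000 = 118000 + j425000
Denominator: (j425) + 20 = 20 + j425
|N| = √(118000² + 425000²) ≈ 4.4108e+05, ∠N ≈ 74.48°
|D| = √(20² + 425²) ≈ 425.47, ∠D ≈ 87.31°
|L| = 4.4108e+05 / 425.47 ≈ 1036.7
Gain = 20 log₁₀(1036.7) ≈ 60.31 dB
∠L = 74.48° − 87.31° = -12.83°

60.3 dB, -12.8°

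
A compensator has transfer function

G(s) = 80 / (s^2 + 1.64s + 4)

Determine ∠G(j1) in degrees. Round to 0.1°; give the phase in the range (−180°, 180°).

At s = jω = j1:
quadratic: (j1)² + 1.64·j1 + 4 = 3 + j1.64 → |·| ≈ 3.419, ∠ ≈ 28.66°
∠G = 0.00° − 28.66° = -28.66°

-28.7°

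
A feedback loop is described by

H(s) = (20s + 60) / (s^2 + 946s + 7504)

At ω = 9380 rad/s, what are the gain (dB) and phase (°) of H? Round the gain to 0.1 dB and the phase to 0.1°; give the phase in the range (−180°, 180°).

-53.5 dB, -84.3°

Substitute s = j9380:
Numerator: 20(j9380) + 60 = 60 + j187600
Denominator: (j9380)^2 + 946(j9380) + 7504 = -87976896 + j8873480
|N| = √(60² + 187600²) ≈ 1.876e+05, ∠N ≈ 89.98°
|D| = √(87976896² + 8873480²) ≈ 8.8423e+07, ∠D ≈ 174.24°
|H| = 1.876e+05 / 8.8423e+07 ≈ 0.0021216
Gain = 20 log₁₀(0.0021216) ≈ -53.47 dB
∠H = 89.98° − 174.24° = -84.26°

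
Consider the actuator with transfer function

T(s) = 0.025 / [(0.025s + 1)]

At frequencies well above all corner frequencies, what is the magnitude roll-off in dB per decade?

Each pole contributes −20 dB/decade at high frequency; each zero contributes +20 dB/decade.
Net: 0 zero(s) − 1 pole(s) → -20 dB/decade.

-20 dB/decade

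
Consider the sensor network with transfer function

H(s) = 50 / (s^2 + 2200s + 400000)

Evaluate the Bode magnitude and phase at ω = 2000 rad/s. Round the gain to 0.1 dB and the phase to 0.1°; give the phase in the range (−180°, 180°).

Substitute s = j2000:
Numerator: 50 = 50 + j0
Denominator: (j2000)^2 + 2200(j2000) + 400000 = -3600000 + j4400000
|N| = √(50² + 0²) ≈ 50, ∠N ≈ 0.00°
|D| = √(3600000² + 4400000²) ≈ 5.6851e+06, ∠D ≈ 129.29°
|H| = 50 / 5.6851e+06 ≈ 8.7949e-06
Gain = 20 log₁₀(8.7949e-06) ≈ -101.12 dB
∠H = 0.00° − 129.29° = -129.29°

-101.1 dB, -129.3°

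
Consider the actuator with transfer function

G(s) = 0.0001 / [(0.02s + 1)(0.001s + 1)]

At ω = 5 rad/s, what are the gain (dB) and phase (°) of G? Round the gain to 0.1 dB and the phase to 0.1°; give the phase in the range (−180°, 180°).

At ω = 5 rad/s:
pole (1 + j5·0.02) = 1 + j0.1 → |·| ≈ 1.005, ∠ ≈ 5.71°
pole (1 + j5·0.001) = 1 + j0.005 → |·| ≈ 1, ∠ ≈ 0.29°
|G| = 0.0001 · 1 / (1.005 · 1) ≈ 9.9502e-05
Gain = 20 log₁₀(9.9502e-05) ≈ -80.04 dB
∠G = (0°) − (5.71° + 0.29°) = -6.00°

-80.0 dB, -6.0°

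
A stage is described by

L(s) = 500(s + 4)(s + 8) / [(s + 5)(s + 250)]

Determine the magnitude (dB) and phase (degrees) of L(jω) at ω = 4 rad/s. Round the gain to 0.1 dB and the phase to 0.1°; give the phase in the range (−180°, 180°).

24.0 dB, 32.0°

At s = jω = j4:
zero (s+4): 4 + j4 → |·| = √(4²+4²) = √32 ≈ 5.6569, ∠ = arctan(4/4) ≈ 45.00°
zero (s+8): 8 + j4 → |·| = √(8²+4²) = √80 ≈ 8.9443, ∠ = arctan(4/8) ≈ 26.57°
pole (s+5): 5 + j4 → |·| = √(5²+4²) = √41 ≈ 6.4031, ∠ = arctan(4/5) ≈ 38.66°
pole (s+250): 250 + j4 → |·| = √(250²+4²) = √62516 ≈ 250.03, ∠ = arctan(4/250) ≈ 0.92°
|L| = 500 · 50.597 / 1601 ≈ 15.802
Gain = 20 log₁₀(15.802) ≈ 23.97 dB
∠L = 71.57° − 39.58° = 31.99°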